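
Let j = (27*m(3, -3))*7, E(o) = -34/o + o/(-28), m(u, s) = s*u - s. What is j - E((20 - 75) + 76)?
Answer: -95057/84 ≈ -1131.6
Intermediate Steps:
m(u, s) = -s + s*u
E(o) = -34/o - o/28 (E(o) = -34/o + o*(-1/28) = -34/o - o/28)
j = -1134 (j = (27*(-3*(-1 + 3)))*7 = (27*(-3*2))*7 = (27*(-6))*7 = -162*7 = -1134)
j - E((20 - 75) + 76) = -1134 - (-34/((20 - 75) + 76) - ((20 - 75) + 76)/28) = -1134 - (-34/(-55 + 76) - (-55 + 76)/28) = -1134 - (-34/21 - 1/28*21) = -1134 - (-34*1/21 - ¾) = -1134 - (-34/21 - ¾) = -1134 - 1*(-199/84) = -1134 + 199/84 = -95057/84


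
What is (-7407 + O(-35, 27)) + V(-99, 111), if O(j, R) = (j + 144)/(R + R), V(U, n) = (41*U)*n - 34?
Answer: -24731351/54 ≈ -4.5799e+5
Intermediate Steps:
V(U, n) = -34 + 41*U*n (V(U, n) = 41*U*n - 34 = -34 + 41*U*n)
O(j, R) = (144 + j)/(2*R) (O(j, R) = (144 + j)/((2*R)) = (144 + j)*(1/(2*R)) = (144 + j)/(2*R))
(-7407 + O(-35, 27)) + V(-99, 111) = (-7407 + (1/2)*(144 - 35)/27) + (-34 + 41*(-99)*111) = (-7407 + (1/2)*(1/27)*109) + (-34 - 450549) = (-7407 + 109/54) - 450583 = -399869/54 - 450583 = -24731351/54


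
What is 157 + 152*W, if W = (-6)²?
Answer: 5629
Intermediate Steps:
W = 36
157 + 152*W = 157 + 152*36 = 157 + 5472 = 5629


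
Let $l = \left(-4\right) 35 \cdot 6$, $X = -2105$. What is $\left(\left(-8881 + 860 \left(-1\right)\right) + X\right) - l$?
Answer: $-11006$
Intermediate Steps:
$l = -840$ ($l = \left(-140\right) 6 = -840$)
$\left(\left(-8881 + 860 \left(-1\right)\right) + X\right) - l = \left(\left(-8881 + 860 \left(-1\right)\right) - 2105\right) - -840 = \left(\left(-8881 - 860\right) - 2105\right) + 840 = \left(-9741 - 2105\right) + 840 = -11846 + 840 = -11006$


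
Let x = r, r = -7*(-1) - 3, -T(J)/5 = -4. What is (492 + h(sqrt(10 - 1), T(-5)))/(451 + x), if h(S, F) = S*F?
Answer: 552/455 ≈ 1.2132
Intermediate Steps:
T(J) = 20 (T(J) = -5*(-4) = 20)
h(S, F) = F*S
r = 4 (r = 7 - 3 = 4)
x = 4
(492 + h(sqrt(10 - 1), T(-5)))/(451 + x) = (492 + 20*sqrt(10 - 1))/(451 + 4) = (492 + 20*sqrt(9))/455 = (492 + 20*3)*(1/455) = (492 + 60)*(1/455) = 552*(1/455) = 552/455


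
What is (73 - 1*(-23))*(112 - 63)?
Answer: 4704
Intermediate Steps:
(73 - 1*(-23))*(112 - 63) = (73 + 23)*49 = 96*49 = 4704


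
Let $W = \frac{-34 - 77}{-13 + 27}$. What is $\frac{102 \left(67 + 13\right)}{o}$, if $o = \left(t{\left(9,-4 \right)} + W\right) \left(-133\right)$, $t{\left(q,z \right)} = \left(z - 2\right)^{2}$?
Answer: $- \frac{5440}{2489} \approx -2.1856$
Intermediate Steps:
$t{\left(q,z \right)} = \left(-2 + z\right)^{2}$
$W = - \frac{111}{14} \approx -7.9286$
$o = - \frac{7467}{2}$ ($o = \left(\left(-2 - 4\right)^{2} - \frac{111}{14}\right) \left(-133\right) = \left(\left(-6\right)^{2} - \frac{111}{14}\right) \left(-133\right) = \left(36 - \frac{111}{14}\right) \left(-133\right) = \frac{393}{14} \left(-133\right) = - \frac{7467}{2} \approx -3733.5$)
$\frac{102 \left(67 + 13\right)}{o} = \frac{102 \left(67 + 13\right)}{- \frac{7467}{2}} = 102 \cdot 80 \left(- \frac{2}{7467}\right) = 8160 \left(- \frac{2}{7467}\right) = - \frac{5440}{2489}$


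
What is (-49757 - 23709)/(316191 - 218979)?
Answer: -36733/48606 ≈ -0.75573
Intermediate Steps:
(-49757 - 23709)/(316191 - 218979) = -73466/97212 = -73466*1/97212 = -36733/48606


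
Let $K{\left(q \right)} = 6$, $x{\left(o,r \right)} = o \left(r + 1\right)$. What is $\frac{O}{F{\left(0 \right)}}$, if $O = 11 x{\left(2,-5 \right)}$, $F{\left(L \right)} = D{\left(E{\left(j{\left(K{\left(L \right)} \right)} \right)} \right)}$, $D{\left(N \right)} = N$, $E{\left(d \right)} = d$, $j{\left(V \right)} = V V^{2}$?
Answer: $- \frac{11}{27} \approx -0.40741$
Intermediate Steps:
$x{\left(o,r \right)} = o \left(1 + r\right)$
$j{\left(V \right)} = V^{3}$
$F{\left(L \right)} = 216$ ($F{\left(L \right)} = 6^{3} = 216$)
$O = -88$ ($O = 11 \cdot 2 \left(1 - 5\right) = 11 \cdot 2 \left(-4\right) = 11 \left(-8\right) = -88$)
$\frac{O}{F{\left(0 \right)}} = - \frac{88}{216} = \left(-88\right) \frac{1}{216} = - \frac{11}{27}$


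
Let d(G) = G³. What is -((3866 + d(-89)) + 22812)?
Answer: 678291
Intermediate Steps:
-((3866 + d(-89)) + 22812) = -((3866 + (-89)³) + 22812) = -((3866 - 704969) + 22812) = -(-701103 + 22812) = -1*(-678291) = 678291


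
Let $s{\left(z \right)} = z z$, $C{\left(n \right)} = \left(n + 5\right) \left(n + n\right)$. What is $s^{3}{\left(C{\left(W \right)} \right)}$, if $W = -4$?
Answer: $262144$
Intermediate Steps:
$C{\left(n \right)} = 2 n \left(5 + n\right)$ ($C{\left(n \right)} = \left(5 + n\right) 2 n = 2 n \left(5 + n\right)$)
$s{\left(z \right)} = z^{2}$
$s^{3}{\left(C{\left(W \right)} \right)} = \left(\left(2 \left(-4\right) \left(5 - 4\right)\right)^{2}\right)^{3} = \left(\left(2 \left(-4\right) 1\right)^{2}\right)^{3} = \left(\left(-8\right)^{2}\right)^{3} = 64^{3} = 262144$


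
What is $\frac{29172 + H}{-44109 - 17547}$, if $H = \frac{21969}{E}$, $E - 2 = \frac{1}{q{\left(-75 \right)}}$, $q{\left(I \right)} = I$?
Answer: $- \frac{285443}{437464} \approx -0.65249$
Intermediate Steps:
$E = \frac{149}{75}$ ($E = 2 + \frac{1}{-75} = 2 - \frac{1}{75} = \frac{149}{75} \approx 1.9867$)
$H = \frac{1647675}{149}$ ($H = \frac{21969}{\frac{149}{75}} = 21969 \cdot \frac{75}{149} = \frac{1647675}{149} \approx 11058.0$)
$\frac{29172 + H}{-44109 - 17547} = \frac{29172 + \frac{1647675}{149}}{-44109 - 17547} = \frac{5994303}{149 \left(-61656\right)} = \frac{5994303}{149} \left(- \frac{1}{61656}\right) = - \frac{285443}{437464}$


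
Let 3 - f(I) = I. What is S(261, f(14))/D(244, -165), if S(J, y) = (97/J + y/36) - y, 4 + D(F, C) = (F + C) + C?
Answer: -3851/31320 ≈ -0.12296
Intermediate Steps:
f(I) = 3 - I
D(F, C) = -4 + F + 2*C (D(F, C) = -4 + ((F + C) + C) = -4 + ((C + F) + C) = -4 + (F + 2*C) = -4 + F + 2*C)
S(J, y) = 97/J - 35*y/36 (S(J, y) = (97/J + y*(1/36)) - y = (97/J + y/36) - y = 97/J - 35*y/36)
S(261, f(14))/D(244, -165) = (97/261 - 35*(3 - 1*14)/36)/(-4 + 244 + 2*(-165)) = (97*(1/261) - 35*(3 - 14)/36)/(-4 + 244 - 330) = (97/261 - 35/36*(-11))/(-90) = (97/261 + 385/36)*(-1/90) = (3851/348)*(-1/90) = -3851/31320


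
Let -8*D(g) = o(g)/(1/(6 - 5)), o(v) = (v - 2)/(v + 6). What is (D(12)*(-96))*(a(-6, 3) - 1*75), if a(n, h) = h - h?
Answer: -500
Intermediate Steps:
a(n, h) = 0
o(v) = (-2 + v)/(6 + v)
D(g) = -(-2 + g)/(8*(6 + g)) (D(g) = -(-2 + g)/(6 + g)/(8*(1/(6 - 5))) = -(-2 + g)/(6 + g)/(8*(1/1)) = -(-2 + g)/(6 + g)/(8*1) = -(-2 + g)/(6 + g)/8 = -(-2 + g)/(8*(6 + g)))
(D(12)*(-96))*(a(-6, 3) - 1*75) = (((2 - 1*12)/(8*(6 + 12)))*(-96))*(0 - 1*75) = (((1/8)*(2 - 12)/18)*(-96))*(0 - 75) = (((1/8)*(1/18)*(-10))*(-96))*(-75) = -5/72*(-96)*(-75) = (20/3)*(-75) = -500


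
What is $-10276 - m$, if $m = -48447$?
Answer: $38171$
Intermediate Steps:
$-10276 - m = -10276 - -48447 = -10276 + 48447 = 38171$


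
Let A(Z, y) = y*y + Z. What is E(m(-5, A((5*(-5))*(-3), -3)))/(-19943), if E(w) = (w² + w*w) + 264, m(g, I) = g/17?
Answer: -76346/5763527 ≈ -0.013246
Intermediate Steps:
A(Z, y) = Z + y² (A(Z, y) = y² + Z = Z + y²)
m(g, I) = g/17 (m(g, I) = g*(1/17) = g/17)
E(w) = 264 + 2*w² (E(w) = (w² + w²) + 264 = 2*w² + 264 = 264 + 2*w²)
E(m(-5, A((5*(-5))*(-3), -3)))/(-19943) = (264 + 2*((1/17)*(-5))²)/(-19943) = (264 + 2*(-5/17)²)*(-1/19943) = (264 + 2*(25/289))*(-1/19943) = (264 + 50/289)*(-1/19943) = (76346/289)*(-1/19943) = -76346/5763527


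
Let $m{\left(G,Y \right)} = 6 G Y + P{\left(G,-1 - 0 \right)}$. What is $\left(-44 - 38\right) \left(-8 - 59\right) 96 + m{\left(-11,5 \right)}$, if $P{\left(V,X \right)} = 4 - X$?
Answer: $527099$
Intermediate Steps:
$m{\left(G,Y \right)} = 5 + 6 G Y$ ($m{\left(G,Y \right)} = 6 G Y + \left(4 - \left(-1 - 0\right)\right) = 6 G Y + \left(4 - \left(-1 + 0\right)\right) = 6 G Y + \left(4 - -1\right) = 6 G Y + \left(4 + 1\right) = 6 G Y + 5 = 5 + 6 G Y$)
$\left(-44 - 38\right) \left(-8 - 59\right) 96 + m{\left(-11,5 \right)} = \left(-44 - 38\right) \left(-8 - 59\right) 96 + \left(5 + 6 \left(-11\right) 5\right) = \left(-82\right) \left(-67\right) 96 + \left(5 - 330\right) = 5494 \cdot 96 - 325 = 527424 - 325 = 527099$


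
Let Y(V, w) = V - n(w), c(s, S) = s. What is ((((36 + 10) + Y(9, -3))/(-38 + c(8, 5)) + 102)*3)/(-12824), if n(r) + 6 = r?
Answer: -107/4580 ≈ -0.023362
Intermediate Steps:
n(r) = -6 + r
Y(V, w) = 6 + V - w (Y(V, w) = V - (-6 + w) = V + (6 - w) = 6 + V - w)
((((36 + 10) + Y(9, -3))/(-38 + c(8, 5)) + 102)*3)/(-12824) = ((((36 + 10) + (6 + 9 - 1*(-3)))/(-38 + 8) + 102)*3)/(-12824) = (((46 + (6 + 9 + 3))/(-30) + 102)*3)*(-1/12824) = (((46 + 18)*(-1/30) + 102)*3)*(-1/12824) = ((64*(-1/30) + 102)*3)*(-1/12824) = ((-32/15 + 102)*3)*(-1/12824) = ((1498/15)*3)*(-1/12824) = (1498/5)*(-1/12824) = -107/4580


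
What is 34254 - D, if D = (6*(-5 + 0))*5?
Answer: 34404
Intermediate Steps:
D = -150 (D = (6*(-5))*5 = -30*5 = -150)
34254 - D = 34254 - 1*(-150) = 34254 + 150 = 34404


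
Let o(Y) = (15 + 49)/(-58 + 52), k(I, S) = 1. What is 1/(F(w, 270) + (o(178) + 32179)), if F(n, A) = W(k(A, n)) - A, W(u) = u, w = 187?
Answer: 3/95698 ≈ 3.1349e-5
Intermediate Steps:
o(Y) = -32/3 (o(Y) = 64/(-6) = 64*(-1/6) = -32/3)
F(n, A) = 1 - A
1/(F(w, 270) + (o(178) + 32179)) = 1/((1 - 1*270) + (-32/3 + 32179)) = 1/((1 - 270) + 96505/3) = 1/(-269 + 96505/3) = 1/(95698/3) = 3/95698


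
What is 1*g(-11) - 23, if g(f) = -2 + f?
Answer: -36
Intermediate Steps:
1*g(-11) - 23 = 1*(-2 - 11) - 23 = 1*(-13) - 23 = -13 - 23 = -36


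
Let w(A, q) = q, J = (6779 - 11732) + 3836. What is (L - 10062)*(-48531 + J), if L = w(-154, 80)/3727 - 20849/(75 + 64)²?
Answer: 35976649152777456/72009367 ≈ 4.9961e+8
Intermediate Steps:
J = -1117 (J = -4953 + 3836 = -1117)
L = -76158543/72009367 (L = 80/3727 - 20849/(75 + 64)² = 80*(1/3727) - 20849/(139²) = 80/3727 - 20849/19321 = -76158543/72009367 ≈ -1.0576)
(L - 10062)*(-48531 + J) = (-76158543/72009367 - 10062)*(-48531 - 1117) = -724634409297/72009367*(-49648) = 35976649152777456/72009367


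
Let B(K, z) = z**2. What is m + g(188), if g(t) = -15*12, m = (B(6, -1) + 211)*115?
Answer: 24200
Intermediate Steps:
m = 24380 (m = ((-1)**2 + 211)*115 = (1 + 211)*115 = 212*115 = 24380)
g(t) = -180
m + g(188) = 24380 - 180 = 24200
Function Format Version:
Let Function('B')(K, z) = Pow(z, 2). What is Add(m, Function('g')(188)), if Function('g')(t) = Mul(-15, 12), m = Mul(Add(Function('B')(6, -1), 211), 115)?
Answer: 24200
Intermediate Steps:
m = 24380 (m = Mul(Add(Pow(-1, 2), 211), 115) = Mul(Add(1, 211), 115) = Mul(212, 115) = 24380)
Function('g')(t) = -180
Add(m, Function('g')(188)) = Add(24380, -180) = 24200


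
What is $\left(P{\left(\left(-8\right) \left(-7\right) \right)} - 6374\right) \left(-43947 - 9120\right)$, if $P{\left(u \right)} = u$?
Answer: $335277306$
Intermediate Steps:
$\left(P{\left(\left(-8\right) \left(-7\right) \right)} - 6374\right) \left(-43947 - 9120\right) = \left(\left(-8\right) \left(-7\right) - 6374\right) \left(-43947 - 9120\right) = \left(56 - 6374\right) \left(-53067\right) = \left(-6318\right) \left(-53067\right) = 335277306$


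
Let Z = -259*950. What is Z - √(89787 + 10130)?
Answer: -246050 - √99917 ≈ -2.4637e+5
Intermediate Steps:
Z = -246050
Z - √(89787 + 10130) = -246050 - √(89787 + 10130) = -246050 - √99917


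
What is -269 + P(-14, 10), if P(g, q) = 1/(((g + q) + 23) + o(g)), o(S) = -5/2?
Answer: -8875/33 ≈ -268.94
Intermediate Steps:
o(S) = -5/2 (o(S) = -5*1/2 = -5/2)
P(g, q) = 1/(41/2 + g + q) (P(g, q) = 1/(((g + q) + 23) - 5/2) = 1/((23 + g + q) - 5/2) = 1/(41/2 + g + q))
-269 + P(-14, 10) = -269 + 2/(41 + 2*(-14) + 2*10) = -269 + 2/(41 - 28 + 20) = -269 + 2/33 = -8875/33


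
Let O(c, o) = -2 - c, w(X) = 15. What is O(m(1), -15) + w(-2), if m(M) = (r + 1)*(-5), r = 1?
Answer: 23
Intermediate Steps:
m(M) = -10 (m(M) = (1 + 1)*(-5) = 2*(-5) = -10)
O(m(1), -15) + w(-2) = (-2 - 1*(-10)) + 15 = (-2 + 10) + 15 = 8 + 15 = 23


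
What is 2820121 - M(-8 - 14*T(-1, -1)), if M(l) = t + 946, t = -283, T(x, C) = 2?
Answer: 2819458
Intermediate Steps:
M(l) = 663 (M(l) = -283 + 946 = 663)
2820121 - M(-8 - 14*T(-1, -1)) = 2820121 - 1*663 = 2820121 - 663 = 2819458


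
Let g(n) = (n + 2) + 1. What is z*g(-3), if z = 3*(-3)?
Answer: 0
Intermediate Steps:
g(n) = 3 + n (g(n) = (2 + n) + 1 = 3 + n)
z = -9
z*g(-3) = -9*(3 - 3) = -9*0 = 0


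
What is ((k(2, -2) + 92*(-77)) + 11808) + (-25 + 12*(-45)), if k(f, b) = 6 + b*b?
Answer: 4169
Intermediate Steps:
k(f, b) = 6 + b²
((k(2, -2) + 92*(-77)) + 11808) + (-25 + 12*(-45)) = (((6 + (-2)²) + 92*(-77)) + 11808) + (-25 + 12*(-45)) = (((6 + 4) - 7084) + 11808) + (-25 - 540) = ((10 - 7084) + 11808) - 565 = (-7074 + 11808) - 565 = 4734 - 565 = 4169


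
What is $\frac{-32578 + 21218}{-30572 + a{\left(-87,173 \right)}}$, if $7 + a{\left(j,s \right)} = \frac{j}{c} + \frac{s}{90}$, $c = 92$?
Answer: $\frac{47030400}{126593017} \approx 0.37151$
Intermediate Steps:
$a{\left(j,s \right)} = -7 + \frac{s}{90} + \frac{j}{92}$ ($a{\left(j,s \right)} = -7 + \left(\frac{j}{92} + \frac{s}{90}\right) = -7 + \left(\frac{s}{90} + \frac{j}{92}\right) = -7 + \frac{s}{90} + \frac{j}{92}$)
$\frac{-32578 + 21218}{-30572 + a{\left(-87,173 \right)}} = \frac{-32578 + 21218}{-30572 + \left(-7 + \frac{1}{90} \cdot 173 + \frac{1}{92} \left(-87\right)\right)} = - \frac{11360}{-30572 - \frac{24937}{4140}} = - \frac{11360}{- \frac{126593017}{4140}} = \left(-11360\right) \left(- \frac{4140}{126593017}\right) = \frac{47030400}{126593017}$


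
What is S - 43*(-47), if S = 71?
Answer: 2092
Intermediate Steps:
S - 43*(-47) = 71 - 43*(-47) = 71 + 2021 = 2092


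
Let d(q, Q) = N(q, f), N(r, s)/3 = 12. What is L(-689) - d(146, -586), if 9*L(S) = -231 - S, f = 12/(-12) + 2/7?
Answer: 134/9 ≈ 14.889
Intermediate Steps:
f = -5/7 (f = 12*(-1/12) + 2*(⅐) = -1 + 2/7 = -5/7 ≈ -0.71429)
N(r, s) = 36 (N(r, s) = 3*12 = 36)
d(q, Q) = 36
L(S) = -77/3 - S/9 (L(S) = (-231 - S)/9 = -77/3 - S/9)
L(-689) - d(146, -586) = (-77/3 - ⅑*(-689)) - 1*36 = (-77/3 + 689/9) - 36 = 458/9 - 36 = 134/9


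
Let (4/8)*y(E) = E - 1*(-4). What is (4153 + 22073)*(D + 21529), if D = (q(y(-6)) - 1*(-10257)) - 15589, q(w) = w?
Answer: 424677618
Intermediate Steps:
y(E) = 8 + 2*E (y(E) = 2*(E - 1*(-4)) = 2*(E + 4) = 2*(4 + E) = 8 + 2*E)
D = -5336 (D = ((8 + 2*(-6)) - 1*(-10257)) - 15589 = ((8 - 12) + 10257) - 15589 = (-4 + 10257) - 15589 = 10253 - 15589 = -5336)
(4153 + 22073)*(D + 21529) = (4153 + 22073)*(-5336 + 21529) = 26226*16193 = 424677618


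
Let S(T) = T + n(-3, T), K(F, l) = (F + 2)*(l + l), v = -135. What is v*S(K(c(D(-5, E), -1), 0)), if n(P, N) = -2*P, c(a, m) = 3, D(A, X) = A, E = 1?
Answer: -810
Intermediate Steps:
K(F, l) = 2*l*(2 + F) (K(F, l) = (2 + F)*(2*l) = 2*l*(2 + F))
S(T) = 6 + T (S(T) = T - 2*(-3) = T + 6 = 6 + T)
v*S(K(c(D(-5, E), -1), 0)) = -135*(6 + 2*0*(2 + 3)) = -135*(6 + 2*0*5) = -135*(6 + 0) = -135*6 = -810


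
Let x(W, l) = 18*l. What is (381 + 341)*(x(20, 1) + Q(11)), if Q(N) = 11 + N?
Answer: 28880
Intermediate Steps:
(381 + 341)*(x(20, 1) + Q(11)) = (381 + 341)*(18*1 + (11 + 11)) = 722*(18 + 22) = 722*40 = 28880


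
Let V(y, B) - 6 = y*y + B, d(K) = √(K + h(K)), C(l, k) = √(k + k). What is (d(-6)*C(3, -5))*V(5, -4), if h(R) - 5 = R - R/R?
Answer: -108*√5 ≈ -241.50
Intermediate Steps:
h(R) = 4 + R (h(R) = 5 + (R - R/R) = 5 + (R - 1*1) = 5 + (R - 1) = 5 + (-1 + R) = 4 + R)
C(l, k) = √2*√k (C(l, k) = √(2*k) = √2*√k)
d(K) = √(4 + 2*K) (d(K) = √(K + (4 + K)) = √(4 + 2*K))
V(y, B) = 6 + B + y² (V(y, B) = 6 + (y*y + B) = 6 + (y² + B) = 6 + (B + y²) = 6 + B + y²)
(d(-6)*C(3, -5))*V(5, -4) = (√(4 + 2*(-6))*(√2*√(-5)))*(6 - 4 + 5²) = (√(4 - 12)*(√2*(I*√5)))*(6 - 4 + 25) = (√(-8)*(I*√10))*27 = ((2*I*√2)*(I*√10))*27 = -4*√5*27 = -108*√5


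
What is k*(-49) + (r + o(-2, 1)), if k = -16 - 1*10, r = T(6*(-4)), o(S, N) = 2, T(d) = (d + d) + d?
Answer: 1204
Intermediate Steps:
T(d) = 3*d (T(d) = 2*d + d = 3*d)
r = -72 (r = 3*(6*(-4)) = 3*(-24) = -72)
k = -26 (k = -16 - 10 = -26)
k*(-49) + (r + o(-2, 1)) = -26*(-49) + (-72 + 2) = 1274 - 70 = 1204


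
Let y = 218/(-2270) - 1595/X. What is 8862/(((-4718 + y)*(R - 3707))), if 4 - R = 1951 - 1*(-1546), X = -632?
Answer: 26487041/101477229690 ≈ 0.00026101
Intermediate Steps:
R = -3493 (R = 4 - (1951 - 1*(-1546)) = 4 - (1951 + 1546) = 4 - 1*3497 = 4 - 3497 = -3493)
y = 1741437/717320 (y = 218/(-2270) - 1595/(-632) = 218*(-1/2270) - 1595*(-1/632) = -109/1135 + 1595/632 = 1741437/717320 ≈ 2.4277)
8862/(((-4718 + y)*(R - 3707))) = 8862/(((-4718 + 1741437/717320)*(-3493 - 3707))) = 8862/((-3382574323/717320*(-7200))) = 8862/(608863378140/17933) = 8862*(17933/608863378140) = 26487041/101477229690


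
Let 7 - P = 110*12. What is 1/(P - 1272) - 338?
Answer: -873731/2585 ≈ -338.00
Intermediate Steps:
P = -1313 (P = 7 - 110*12 = 7 - 1*1320 = 7 - 1320 = -1313)
1/(P - 1272) - 338 = 1/(-1313 - 1272) - 338 = 1/(-2585) - 338 = -1/2585 - 338 = -873731/2585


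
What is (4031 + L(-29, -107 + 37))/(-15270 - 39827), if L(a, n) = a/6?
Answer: -203/2778 ≈ -0.073074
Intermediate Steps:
L(a, n) = a/6 (L(a, n) = a*(⅙) = a/6)
(4031 + L(-29, -107 + 37))/(-15270 - 39827) = (4031 + (⅙)*(-29))/(-15270 - 39827) = (4031 - 29/6)/(-55097) = (24157/6)*(-1/55097) = -203/2778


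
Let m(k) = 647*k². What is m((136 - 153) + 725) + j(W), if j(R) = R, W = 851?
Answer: 324318659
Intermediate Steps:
m((136 - 153) + 725) + j(W) = 647*((136 - 153) + 725)² + 851 = 647*(-17 + 725)² + 851 = 647*708² + 851 = 647*501264 + 851 = 324317808 + 851 = 324318659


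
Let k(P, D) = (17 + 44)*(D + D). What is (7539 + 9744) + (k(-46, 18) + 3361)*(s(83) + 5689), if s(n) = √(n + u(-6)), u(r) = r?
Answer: 31631056 + 5557*√77 ≈ 3.1680e+7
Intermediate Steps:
k(P, D) = 122*D (k(P, D) = 61*(2*D) = 122*D)
s(n) = √(-6 + n) (s(n) = √(n - 6) = √(-6 + n))
(7539 + 9744) + (k(-46, 18) + 3361)*(s(83) + 5689) = (7539 + 9744) + (122*18 + 3361)*(√(-6 + 83) + 5689) = 17283 + (2196 + 3361)*(√77 + 5689) = 17283 + 5557*(5689 + √77) = 17283 + (31613773 + 5557*√77) = 31631056 + 5557*√77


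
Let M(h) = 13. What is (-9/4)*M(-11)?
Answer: -117/4 ≈ -29.250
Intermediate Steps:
(-9/4)*M(-11) = -9/4*13 = -117/4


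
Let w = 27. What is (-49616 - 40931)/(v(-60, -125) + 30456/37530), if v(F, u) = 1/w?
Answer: -1699114455/15923 ≈ -1.0671e+5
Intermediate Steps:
v(F, u) = 1/27
(-49616 - 40931)/(v(-60, -125) + 30456/37530) = (-49616 - 40931)/(1/27 + 30456/37530) = -90547/(1/27 + 30456*(1/37530)) = -90547/(1/27 + 564/695) = -90547/15923/18765 = -90547*18765/15923 = -1699114455/15923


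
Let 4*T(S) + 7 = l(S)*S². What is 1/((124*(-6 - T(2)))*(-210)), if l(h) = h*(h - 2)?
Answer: 1/110670 ≈ 9.0359e-6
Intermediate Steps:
l(h) = h*(-2 + h)
T(S) = -7/4 + S³*(-2 + S)/4 (T(S) = -7/4 + ((S*(-2 + S))*S²)/4 = -7/4 + (S³*(-2 + S))/4 = -7/4 + S³*(-2 + S)/4)
1/((124*(-6 - T(2)))*(-210)) = 1/((124*(-6 - (-7/4 + (¼)*2³*(-2 + 2))))*(-210)) = 1/((124*(-6 - (-7/4 + (¼)*8*0)))*(-210)) = 1/((124*(-6 - (-7/4 + 0)))*(-210)) = 1/((124*(-6 - 1*(-7/4)))*(-210)) = 1/((124*(-6 + 7/4))*(-210)) = 1/((124*(-17/4))*(-210)) = 1/(-527*(-210)) = 1/110670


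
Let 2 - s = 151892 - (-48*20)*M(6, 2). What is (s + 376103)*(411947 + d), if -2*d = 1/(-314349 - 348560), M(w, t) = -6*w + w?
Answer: 138187287322410411/1325818 ≈ 1.0423e+11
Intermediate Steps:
M(w, t) = -5*w
s = -123090 (s = 2 - (151892 - (-48*20)*(-5*6)) = 2 - (151892 - (-960)*(-30)) = 2 - (151892 - 1*28800) = 2 - (151892 - 28800) = 2 - 1*123092 = 2 - 123092 = -123090)
d = 1/1325818 (d = -1/(2*(-314349 - 348560)) = -1/2/(-662909) = -1/2*(-1/662909) = 1/1325818 ≈ 7.5425e-7)
(s + 376103)*(411947 + d) = (-123090 + 376103)*(411947 + 1/1325818) = 253013*(546166747647/1325818) = 138187287322410411/1325818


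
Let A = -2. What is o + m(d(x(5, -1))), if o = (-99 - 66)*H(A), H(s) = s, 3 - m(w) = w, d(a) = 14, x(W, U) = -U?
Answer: 319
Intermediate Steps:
m(w) = 3 - w
o = 330 (o = (-99 - 66)*(-2) = -165*(-2) = 330)
o + m(d(x(5, -1))) = 330 + (3 - 1*14) = 330 + (3 - 14) = 330 - 11 = 319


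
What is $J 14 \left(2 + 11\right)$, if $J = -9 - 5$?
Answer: $-2548$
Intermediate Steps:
$J = -14$
$J 14 \left(2 + 11\right) = \left(-14\right) 14 \left(2 + 11\right) = \left(-196\right) 13 = -2548$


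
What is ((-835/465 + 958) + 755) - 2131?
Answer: -39041/93 ≈ -419.80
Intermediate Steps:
((-835/465 + 958) + 755) - 2131 = ((-835*1/465 + 958) + 755) - 2131 = ((-167/93 + 958) + 755) - 2131 = (88927/93 + 755) - 2131 = 159142/93 - 2131 = -39041/93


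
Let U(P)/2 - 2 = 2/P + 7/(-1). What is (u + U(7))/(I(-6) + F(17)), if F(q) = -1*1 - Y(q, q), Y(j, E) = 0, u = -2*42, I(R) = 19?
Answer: -109/21 ≈ -5.1905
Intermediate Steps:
U(P) = -10 + 4/P (U(P) = 4 + 2*(2/P + 7/(-1)) = 4 + 2*(2/P + 7*(-1)) = 4 + 2*(2/P - 7) = 4 + 2*(-7 + 2/P) = 4 + (-14 + 4/P) = -10 + 4/P)
u = -84
F(q) = -1 (F(q) = -1*1 - 1*0 = -1 + 0 = -1)
(u + U(7))/(I(-6) + F(17)) = (-84 + (-10 + 4/7))/(19 - 1) = (-84 + (-10 + 4*(⅐)))/18 = (-84 + (-10 + 4/7))*(1/18) = (-84 - 66/7)*(1/18) = -654/7*1/18 = -109/21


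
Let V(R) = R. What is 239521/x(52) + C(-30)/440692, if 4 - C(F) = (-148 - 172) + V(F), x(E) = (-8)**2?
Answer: 26388752797/7051072 ≈ 3742.5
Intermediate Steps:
x(E) = 64
C(F) = 324 - F (C(F) = 4 - ((-148 - 172) + F) = 4 - (-320 + F) = 4 + (320 - F) = 324 - F)
239521/x(52) + C(-30)/440692 = 239521/64 + (324 - 1*(-30))/440692 = 239521*(1/64) + (324 + 30)*(1/440692) = 239521/64 + 354*(1/440692) = 239521/64 + 177/220346 = 26388752797/7051072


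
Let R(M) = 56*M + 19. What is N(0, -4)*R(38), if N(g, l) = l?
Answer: -8588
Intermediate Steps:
R(M) = 19 + 56*M
N(0, -4)*R(38) = -4*(19 + 56*38) = -4*(19 + 2128) = -4*2147 = -8588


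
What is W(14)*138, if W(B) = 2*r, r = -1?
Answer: -276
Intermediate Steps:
W(B) = -2 (W(B) = 2*(-1) = -2)
W(14)*138 = -2*138 = -276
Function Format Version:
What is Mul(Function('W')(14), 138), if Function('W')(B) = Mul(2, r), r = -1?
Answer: -276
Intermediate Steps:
Function('W')(B) = -2 (Function('W')(B) = Mul(2, -1) = -2)
Mul(Function('W')(14), 138) = Mul(-2, 138) = -276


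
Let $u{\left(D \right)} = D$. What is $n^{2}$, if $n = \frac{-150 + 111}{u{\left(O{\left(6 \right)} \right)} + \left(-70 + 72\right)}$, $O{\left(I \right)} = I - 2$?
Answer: $\frac{169}{4} \approx 42.25$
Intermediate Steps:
$O{\left(I \right)} = -2 + I$ ($O{\left(I \right)} = I - 2 = -2 + I$)
$n = - \frac{13}{2}$ ($n = \frac{-150 + 111}{\left(-2 + 6\right) + \left(-70 + 72\right)} = - \frac{39}{4 + 2} = - \frac{39}{6} = \left(-39\right) \frac{1}{6} = - \frac{13}{2} \approx -6.5$)
$n^{2} = \left(- \frac{13}{2}\right)^{2} = \frac{169}{4}$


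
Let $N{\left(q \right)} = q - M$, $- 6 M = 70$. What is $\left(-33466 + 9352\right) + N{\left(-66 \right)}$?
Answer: $- \frac{72505}{3} \approx -24168.0$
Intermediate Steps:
$M = - \frac{35}{3}$ ($M = \left(- \frac{1}{6}\right) 70 = - \frac{35}{3} \approx -11.667$)
$N{\left(q \right)} = \frac{35}{3} + q$ ($N{\left(q \right)} = q - - \frac{35}{3} = q + \frac{35}{3} = \frac{35}{3} + q$)
$\left(-33466 + 9352\right) + N{\left(-66 \right)} = \left(-33466 + 9352\right) + \left(\frac{35}{3} - 66\right) = -24114 - \frac{163}{3} = - \frac{72505}{3}$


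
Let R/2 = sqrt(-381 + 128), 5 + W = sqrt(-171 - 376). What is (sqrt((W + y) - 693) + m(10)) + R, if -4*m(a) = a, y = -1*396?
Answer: -5/2 + sqrt(-1094 + I*sqrt(547)) + 2*I*sqrt(253) ≈ -2.1465 + 64.89*I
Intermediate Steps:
y = -396
m(a) = -a/4
W = -5 + I*sqrt(547) (W = -5 + sqrt(-171 - 376) = -5 + sqrt(-547) = -5 + I*sqrt(547) ≈ -5.0 + 23.388*I)
R = 2*I*sqrt(253) (R = 2*sqrt(-381 + 128) = 2*sqrt(-253) = 2*(I*sqrt(253)) = 2*I*sqrt(253) ≈ 31.812*I)
(sqrt((W + y) - 693) + m(10)) + R = (sqrt(((-5 + I*sqrt(547)) - 396) - 693) - 1/4*10) + 2*I*sqrt(253) = (sqrt((-401 + I*sqrt(547)) - 693) - 5/2) + 2*I*sqrt(253) = (sqrt(-1094 + I*sqrt(547)) - 5/2) + 2*I*sqrt(253) = (-5/2 + sqrt(-1094 + I*sqrt(547))) + 2*I*sqrt(253) = -5/2 + sqrt(-1094 + I*sqrt(547)) + 2*I*sqrt(253)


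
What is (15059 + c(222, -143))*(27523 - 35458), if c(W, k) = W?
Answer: -121254735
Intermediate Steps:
(15059 + c(222, -143))*(27523 - 35458) = (15059 + 222)*(27523 - 35458) = 15281*(-7935) = -121254735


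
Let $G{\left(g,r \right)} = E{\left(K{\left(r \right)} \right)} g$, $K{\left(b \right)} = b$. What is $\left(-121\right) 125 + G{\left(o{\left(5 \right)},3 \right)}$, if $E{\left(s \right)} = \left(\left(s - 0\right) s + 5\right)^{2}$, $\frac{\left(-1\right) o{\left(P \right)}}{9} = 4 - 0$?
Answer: $-22181$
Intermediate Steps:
$o{\left(P \right)} = -36$ ($o{\left(P \right)} = - 9 \left(4 - 0\right) = - 9 \left(4 + 0\right) = \left(-9\right) 4 = -36$)
$E{\left(s \right)} = \left(5 + s^{2}\right)^{2}$ ($E{\left(s \right)} = \left(\left(s + 0\right) s + 5\right)^{2} = \left(s s + 5\right)^{2} = \left(s^{2} + 5\right)^{2} = \left(5 + s^{2}\right)^{2}$)
$G{\left(g,r \right)} = g \left(5 + r^{2}\right)^{2}$ ($G{\left(g,r \right)} = \left(5 + r^{2}\right)^{2} g = g \left(5 + r^{2}\right)^{2}$)
$\left(-121\right) 125 + G{\left(o{\left(5 \right)},3 \right)} = \left(-121\right) 125 - 36 \left(5 + 3^{2}\right)^{2} = -15125 - 36 \left(5 + 9\right)^{2} = -15125 - 36 \cdot 14^{2} = -15125 - 7056 = -22181$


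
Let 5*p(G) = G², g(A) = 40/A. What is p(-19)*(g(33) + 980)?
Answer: 2337836/33 ≈ 70844.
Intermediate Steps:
p(G) = G²/5
p(-19)*(g(33) + 980) = ((⅕)*(-19)²)*(40/33 + 980) = ((⅕)*361)*(40*(1/33) + 980) = 361*(40/33 + 980)/5 = (361/5)*(32380/33) = 2337836/33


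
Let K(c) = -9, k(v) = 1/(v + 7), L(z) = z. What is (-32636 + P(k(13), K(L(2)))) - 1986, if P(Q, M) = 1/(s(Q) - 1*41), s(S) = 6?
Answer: -1211771/35 ≈ -34622.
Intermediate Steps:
k(v) = 1/(7 + v)
P(Q, M) = -1/35 (P(Q, M) = 1/(6 - 1*41) = 1/(6 - 41) = 1/(-35) = -1/35)
(-32636 + P(k(13), K(L(2)))) - 1986 = (-32636 - 1/35) - 1986 = -1142261/35 - 1986 = -1211771/35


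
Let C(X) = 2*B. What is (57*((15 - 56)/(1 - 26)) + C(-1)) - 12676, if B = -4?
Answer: -314763/25 ≈ -12591.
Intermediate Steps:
C(X) = -8 (C(X) = 2*(-4) = -8)
(57*((15 - 56)/(1 - 26)) + C(-1)) - 12676 = (57*((15 - 56)/(1 - 26)) - 8) - 12676 = (57*(-41/(-25)) - 8) - 12676 = (57*(-41*(-1/25)) - 8) - 12676 = (57*(41/25) - 8) - 12676 = (2337/25 - 8) - 12676 = 2137/25 - 12676 = -314763/25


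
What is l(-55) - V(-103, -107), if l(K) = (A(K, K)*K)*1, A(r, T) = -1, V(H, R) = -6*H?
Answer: -563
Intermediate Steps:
l(K) = -K (l(K) = -K*1 = -K)
l(-55) - V(-103, -107) = -1*(-55) - (-6)*(-103) = 55 - 1*618 = 55 - 618 = -563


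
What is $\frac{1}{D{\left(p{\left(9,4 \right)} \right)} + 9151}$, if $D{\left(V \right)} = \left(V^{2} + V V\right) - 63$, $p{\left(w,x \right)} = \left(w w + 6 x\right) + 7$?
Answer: $\frac{1}{34176} \approx 2.926 \cdot 10^{-5}$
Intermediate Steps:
$p{\left(w,x \right)} = 7 + w^{2} + 6 x$ ($p{\left(w,x \right)} = \left(w^{2} + 6 x\right) + 7 = 7 + w^{2} + 6 x$)
$D{\left(V \right)} = -63 + 2 V^{2}$ ($D{\left(V \right)} = \left(V^{2} + V^{2}\right) - 63 = 2 V^{2} - 63 = -63 + 2 V^{2}$)
$\frac{1}{D{\left(p{\left(9,4 \right)} \right)} + 9151} = \frac{1}{\left(-63 + 2 \left(7 + 9^{2} + 6 \cdot 4\right)^{2}\right) + 9151} = \frac{1}{\left(-63 + 2 \left(7 + 81 + 24\right)^{2}\right) + 9151} = \frac{1}{\left(-63 + 2 \cdot 112^{2}\right) + 9151} = \frac{1}{\left(-63 + 2 \cdot 12544\right) + 9151} = \frac{1}{\left(-63 + 25088\right) + 9151} = \frac{1}{25025 + 9151} = \frac{1}{34176}$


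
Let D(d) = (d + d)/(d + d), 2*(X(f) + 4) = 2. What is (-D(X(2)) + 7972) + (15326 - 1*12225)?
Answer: 11072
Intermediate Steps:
X(f) = -3 (X(f) = -4 + (½)*2 = -4 + 1 = -3)
D(d) = 1 (D(d) = (2*d)/((2*d)) = (2*d)*(1/(2*d)) = 1)
(-D(X(2)) + 7972) + (15326 - 1*12225) = (-1*1 + 7972) + (15326 - 1*12225) = (-1 + 7972) + (15326 - 12225) = 7971 + 3101 = 11072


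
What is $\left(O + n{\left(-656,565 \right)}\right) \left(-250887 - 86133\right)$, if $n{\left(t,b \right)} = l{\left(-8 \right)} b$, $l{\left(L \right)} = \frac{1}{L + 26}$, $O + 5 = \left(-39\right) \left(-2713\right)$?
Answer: $- \frac{107003906170}{3} \approx -3.5668 \cdot 10^{10}$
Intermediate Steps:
$O = 105802$ ($O = -5 - -105807 = -5 + 105807 = 105802$)
$l{\left(L \right)} = \frac{1}{26 + L}$
$n{\left(t,b \right)} = \frac{b}{18}$ ($n{\left(t,b \right)} = \frac{b}{26 - 8} = \frac{b}{18}$)
$\left(O + n{\left(-656,565 \right)}\right) \left(-250887 - 86133\right) = \left(105802 + \frac{1}{18} \cdot 565\right) \left(-250887 - 86133\right) = \left(105802 + \frac{565}{18}\right) \left(-337020\right) = \frac{1905001}{18} \left(-337020\right) = - \frac{107003906170}{3}$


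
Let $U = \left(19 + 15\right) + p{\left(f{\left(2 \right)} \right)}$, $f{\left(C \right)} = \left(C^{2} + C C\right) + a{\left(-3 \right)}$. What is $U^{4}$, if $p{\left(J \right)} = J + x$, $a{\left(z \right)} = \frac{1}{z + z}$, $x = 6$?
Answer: $\frac{6784652161}{1296} \approx 5.2351 \cdot 10^{6}$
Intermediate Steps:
$a{\left(z \right)} = \frac{1}{2 z}$
$f{\left(C \right)} = - \frac{1}{6} + 2 C^{2}$ ($f{\left(C \right)} = \left(C^{2} + C C\right) + \frac{1}{2 \left(-3\right)} = \left(C^{2} + C^{2}\right) + \frac{1}{2} \left(- \frac{1}{3}\right) = 2 C^{2} - \frac{1}{6} = - \frac{1}{6} + 2 C^{2}$)
$p{\left(J \right)} = 6 + J$ ($p{\left(J \right)} = J + 6 = 6 + J$)
$U = \frac{287}{6}$ ($U = \left(19 + 15\right) + \left(6 - \left(\frac{1}{6} - 2 \cdot 2^{2}\right)\right) = 34 + \left(6 + \left(- \frac{1}{6} + 2 \cdot 4\right)\right) = 34 + \left(6 + \left(- \frac{1}{6} + 8\right)\right) = 34 + \left(6 + \frac{47}{6}\right) = 34 + \frac{83}{6} = \frac{287}{6} \approx 47.833$)
$U^{4} = \left(\frac{287}{6}\right)^{4} = \frac{6784652161}{1296}$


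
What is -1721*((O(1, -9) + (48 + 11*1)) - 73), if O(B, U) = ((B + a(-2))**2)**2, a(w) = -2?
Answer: 22373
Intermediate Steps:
O(B, U) = (-2 + B)**4 (O(B, U) = ((B - 2)**2)**2 = ((-2 + B)**2)**2 = (-2 + B)**4)
-1721*((O(1, -9) + (48 + 11*1)) - 73) = -1721*(((-2 + 1)**4 + (48 + 11*1)) - 73) = -1721*(((-1)**4 + (48 + 11)) - 73) = -1721*((1 + 59) - 73) = -1721*(60 - 73) = -1721*(-13) = 22373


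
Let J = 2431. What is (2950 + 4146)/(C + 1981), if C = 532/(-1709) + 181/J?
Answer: 7370223146/2057309259 ≈ 3.5825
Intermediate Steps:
C = -983963/4154579 (C = 532/(-1709) + 181/2431 = 532*(-1/1709) + 181*(1/2431) = -532/1709 + 181/2431 = -983963/4154579 ≈ -0.23684)
(2950 + 4146)/(C + 1981) = (2950 + 4146)/(-983963/4154579 + 1981) = 7096/(8229237036/4154579) = 7096*(4154579/8229237036) = 7370223146/2057309259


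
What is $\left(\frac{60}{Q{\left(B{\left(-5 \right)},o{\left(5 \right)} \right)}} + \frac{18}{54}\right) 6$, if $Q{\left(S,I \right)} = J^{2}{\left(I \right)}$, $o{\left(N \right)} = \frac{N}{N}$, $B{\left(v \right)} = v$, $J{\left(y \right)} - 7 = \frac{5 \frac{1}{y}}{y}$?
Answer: $\frac{9}{2} \approx 4.5$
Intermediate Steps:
$J{\left(y \right)} = 7 + \frac{5}{y^{2}}$ ($J{\left(y \right)} = 7 + \frac{5 \frac{1}{y}}{y} = 7 + \frac{5}{y^{2}}$)
$o{\left(N \right)} = 1$
$Q{\left(S,I \right)} = \left(7 + \frac{5}{I^{2}}\right)^{2}$
$\left(\frac{60}{Q{\left(B{\left(-5 \right)},o{\left(5 \right)} \right)}} + \frac{18}{54}\right) 6 = \left(\frac{60}{1^{-4} \left(5 + 7 \cdot 1^{2}\right)^{2}} + \frac{18}{54}\right) 6 = \left(\frac{60}{1 \left(5 + 7 \cdot 1\right)^{2}} + 18 \cdot \frac{1}{54}\right) 6 = \left(\frac{60}{1 \left(5 + 7\right)^{2}} + \frac{1}{3}\right) 6 = \left(\frac{60}{1 \cdot 12^{2}} + \frac{1}{3}\right) 6 = \left(\frac{60}{1 \cdot 144} + \frac{1}{3}\right) 6 = \left(\frac{60}{144} + \frac{1}{3}\right) 6 = \left(60 \cdot \frac{1}{144} + \frac{1}{3}\right) 6 = \left(\frac{5}{12} + \frac{1}{3}\right) 6 = \frac{3}{4} \cdot 6 = \frac{9}{2}$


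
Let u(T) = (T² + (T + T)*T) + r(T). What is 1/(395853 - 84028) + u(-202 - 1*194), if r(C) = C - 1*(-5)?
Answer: 146575524026/311825 ≈ 4.7006e+5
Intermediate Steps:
r(C) = 5 + C (r(C) = C + 5 = 5 + C)
u(T) = 5 + T + 3*T² (u(T) = (T² + (T + T)*T) + (5 + T) = (T² + (2*T)*T) + (5 + T) = (T² + 2*T²) + (5 + T) = 3*T² + (5 + T) = 5 + T + 3*T²)
1/(395853 - 84028) + u(-202 - 1*194) = 1/(395853 - 84028) + (5 + (-202 - 1*194) + 3*(-202 - 1*194)²) = 1/311825 + (5 + (-202 - 194) + 3*(-202 - 194)²) = 1/311825 + (5 - 396 + 3*(-396)²) = 1/311825 + (5 - 396 + 3*156816) = 1/311825 + (5 - 396 + 470448) = 1/311825 + 470057 = 146575524026/311825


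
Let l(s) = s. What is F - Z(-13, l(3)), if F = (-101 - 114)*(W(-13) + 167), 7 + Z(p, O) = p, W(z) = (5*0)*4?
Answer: -35885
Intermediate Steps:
W(z) = 0 (W(z) = 0*4 = 0)
Z(p, O) = -7 + p
F = -35905 (F = (-101 - 114)*(0 + 167) = -215*167 = -35905)
F - Z(-13, l(3)) = -35905 - (-7 - 13) = -35905 - 1*(-20) = -35905 + 20 = -35885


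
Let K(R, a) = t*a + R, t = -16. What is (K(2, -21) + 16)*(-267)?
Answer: -94518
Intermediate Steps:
K(R, a) = R - 16*a (K(R, a) = -16*a + R = R - 16*a)
(K(2, -21) + 16)*(-267) = ((2 - 16*(-21)) + 16)*(-267) = ((2 + 336) + 16)*(-267) = (338 + 16)*(-267) = 354*(-267) = -94518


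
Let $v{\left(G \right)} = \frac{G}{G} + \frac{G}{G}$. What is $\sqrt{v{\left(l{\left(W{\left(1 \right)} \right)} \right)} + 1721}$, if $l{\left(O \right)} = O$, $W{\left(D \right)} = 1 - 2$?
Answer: $\sqrt{1723} \approx 41.509$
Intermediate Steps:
$W{\left(D \right)} = -1$
$v{\left(G \right)} = 2$ ($v{\left(G \right)} = 1 + 1 = 2$)
$\sqrt{v{\left(l{\left(W{\left(1 \right)} \right)} \right)} + 1721} = \sqrt{2 + 1721} = \sqrt{1723}$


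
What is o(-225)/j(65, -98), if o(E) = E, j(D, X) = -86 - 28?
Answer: 75/38 ≈ 1.9737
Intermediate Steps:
j(D, X) = -114
o(-225)/j(65, -98) = -225/(-114) = -225*(-1/114) = 75/38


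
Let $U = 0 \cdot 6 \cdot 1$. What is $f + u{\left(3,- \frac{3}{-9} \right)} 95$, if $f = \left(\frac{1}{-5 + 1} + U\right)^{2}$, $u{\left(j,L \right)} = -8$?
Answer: $- \frac{12159}{16} \approx -759.94$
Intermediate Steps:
$U = 0$ ($U = 0 \cdot 1 = 0$)
$f = \frac{1}{16}$ ($f = \left(\frac{1}{-5 + 1} + 0\right)^{2} = \left(\frac{1}{-4} + 0\right)^{2} = \left(- \frac{1}{4} + 0\right)^{2} = \left(- \frac{1}{4}\right)^{2} = \frac{1}{16} \approx 0.0625$)
$f + u{\left(3,- \frac{3}{-9} \right)} 95 = \frac{1}{16} - 760 = - \frac{12159}{16}$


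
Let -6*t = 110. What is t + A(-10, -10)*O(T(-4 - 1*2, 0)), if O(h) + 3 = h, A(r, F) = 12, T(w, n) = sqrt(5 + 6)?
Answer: -163/3 + 12*sqrt(11) ≈ -14.534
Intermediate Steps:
T(w, n) = sqrt(11)
O(h) = -3 + h
t = -55/3 (t = -1/6*110 = -55/3 ≈ -18.333)
t + A(-10, -10)*O(T(-4 - 1*2, 0)) = -55/3 + 12*(-3 + sqrt(11)) = -55/3 + (-36 + 12*sqrt(11)) = -163/3 + 12*sqrt(11)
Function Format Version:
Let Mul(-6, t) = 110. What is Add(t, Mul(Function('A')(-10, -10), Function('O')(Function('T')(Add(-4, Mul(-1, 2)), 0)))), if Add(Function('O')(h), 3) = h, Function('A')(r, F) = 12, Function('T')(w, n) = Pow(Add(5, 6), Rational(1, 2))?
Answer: Add(Rational(-163, 3), Mul(12, Pow(11, Rational(1, 2)))) ≈ -14.534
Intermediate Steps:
Function('T')(w, n) = Pow(11, Rational(1, 2))
Function('O')(h) = Add(-3, h)
t = Rational(-55, 3) (t = Mul(Rational(-1, 6), 110) = Rational(-55, 3) ≈ -18.333)
Add(t, Mul(Function('A')(-10, -10), Function('O')(Function('T')(Add(-4, Mul(-1, 2)), 0)))) = Add(Rational(-55, 3), Mul(12, Add(-3, Pow(11, Rational(1, 2))))) = Add(Rational(-55, 3), Add(-36, Mul(12, Pow(11, Rational(1, 2))))) = Add(Rational(-163, 3), Mul(12, Pow(11, Rational(1, 2))))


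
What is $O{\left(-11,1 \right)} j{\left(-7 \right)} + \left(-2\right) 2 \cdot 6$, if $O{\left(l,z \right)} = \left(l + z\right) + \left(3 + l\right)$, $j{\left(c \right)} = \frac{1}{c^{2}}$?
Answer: $- \frac{1194}{49} \approx -24.367$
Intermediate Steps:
$j{\left(c \right)} = \frac{1}{c^{2}}$
$O{\left(l,z \right)} = 3 + z + 2 l$
$O{\left(-11,1 \right)} j{\left(-7 \right)} + \left(-2\right) 2 \cdot 6 = \frac{3 + 1 + 2 \left(-11\right)}{49} + \left(-2\right) 2 \cdot 6 = \left(3 + 1 - 22\right) \frac{1}{49} - 24 = \left(-18\right) \frac{1}{49} - 24 = - \frac{18}{49} - 24 = - \frac{1194}{49}$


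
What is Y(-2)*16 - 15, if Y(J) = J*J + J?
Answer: 17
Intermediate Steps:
Y(J) = J + J² (Y(J) = J² + J = J + J²)
Y(-2)*16 - 15 = -2*(1 - 2)*16 - 15 = -2*(-1)*16 - 15 = 2*16 - 15 = 32 - 15 = 17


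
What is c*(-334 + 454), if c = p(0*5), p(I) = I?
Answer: 0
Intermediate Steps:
c = 0 (c = 0*5 = 0)
c*(-334 + 454) = 0*(-334 + 454) = 0*120 = 0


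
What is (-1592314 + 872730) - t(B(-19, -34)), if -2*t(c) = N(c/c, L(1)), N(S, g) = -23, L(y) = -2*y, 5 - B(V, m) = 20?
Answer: -1439191/2 ≈ -7.1960e+5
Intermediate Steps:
B(V, m) = -15 (B(V, m) = 5 - 1*20 = 5 - 20 = -15)
t(c) = 23/2 (t(c) = -½*(-23) = 23/2)
(-1592314 + 872730) - t(B(-19, -34)) = (-1592314 + 872730) - 1*23/2 = -719584 - 23/2 = -1439191/2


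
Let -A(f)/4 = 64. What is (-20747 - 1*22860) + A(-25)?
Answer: -43863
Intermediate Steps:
A(f) = -256 (A(f) = -4*64 = -256)
(-20747 - 1*22860) + A(-25) = (-20747 - 1*22860) - 256 = (-20747 - 22860) - 256 = -43607 - 256 = -43863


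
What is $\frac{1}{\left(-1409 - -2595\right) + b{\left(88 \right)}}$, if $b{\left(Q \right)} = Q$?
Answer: $\frac{1}{1274} \approx 0.00078493$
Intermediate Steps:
$\frac{1}{\left(-1409 - -2595\right) + b{\left(88 \right)}} = \frac{1}{\left(-1409 - -2595\right) + 88} = \frac{1}{\left(-1409 + 2595\right) + 88} = \frac{1}{1186 + 88} = \frac{1}{1274}$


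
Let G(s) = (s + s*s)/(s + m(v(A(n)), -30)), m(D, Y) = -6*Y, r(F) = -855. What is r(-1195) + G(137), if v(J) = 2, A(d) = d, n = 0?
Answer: -252129/317 ≈ -795.36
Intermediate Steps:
G(s) = (s + s**2)/(180 + s) (G(s) = (s + s*s)/(s - 6*(-30)) = (s + s**2)/(s + 180) = (s + s**2)/(180 + s))
r(-1195) + G(137) = -855 + 137*(1 + 137)/(180 + 137) = -855 + 137*138/317 = -855 + 137*(1/317)*138 = -855 + 18906/317 = -252129/317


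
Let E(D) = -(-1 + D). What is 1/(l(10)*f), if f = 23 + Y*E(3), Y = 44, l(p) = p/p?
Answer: -1/65 ≈ -0.015385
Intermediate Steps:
l(p) = 1
E(D) = 1 - D
f = -65 (f = 23 + 44*(1 - 1*3) = 23 + 44*(1 - 3) = 23 + 44*(-2) = 23 - 88 = -65)
1/(l(10)*f) = 1/(1*(-65)) = 1/(-65) = -1/65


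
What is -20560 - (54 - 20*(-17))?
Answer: -20954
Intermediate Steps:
-20560 - (54 - 20*(-17)) = -20560 - (54 + 340) = -20560 - 1*394 = -20560 - 394 = -20954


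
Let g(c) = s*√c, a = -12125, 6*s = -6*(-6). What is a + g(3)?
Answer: -12125 + 6*√3 ≈ -12115.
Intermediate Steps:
s = 6 (s = (-6*(-6))/6 = (⅙)*36 = 6)
g(c) = 6*√c
a + g(3) = -12125 + 6*√3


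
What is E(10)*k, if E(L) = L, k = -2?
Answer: -20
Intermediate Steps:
E(10)*k = 10*(-2) = -20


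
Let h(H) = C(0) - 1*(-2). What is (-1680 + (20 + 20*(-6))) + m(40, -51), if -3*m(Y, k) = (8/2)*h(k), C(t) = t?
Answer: -5348/3 ≈ -1782.7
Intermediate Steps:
h(H) = 2 (h(H) = 0 - 1*(-2) = 0 + 2 = 2)
m(Y, k) = -8/3 (m(Y, k) = -8/2*2/3 = -8*(1/2)*2/3 = -4*2/3 = -1/3*8 = -8/3)
(-1680 + (20 + 20*(-6))) + m(40, -51) = (-1680 + (20 + 20*(-6))) - 8/3 = (-1680 + (20 - 120)) - 8/3 = (-1680 - 100) - 8/3 = -1780 - 8/3 = -5348/3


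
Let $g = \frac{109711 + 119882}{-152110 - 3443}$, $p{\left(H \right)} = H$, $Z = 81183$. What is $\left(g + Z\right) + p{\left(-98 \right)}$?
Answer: $\frac{4204261804}{51851} \approx 81084.0$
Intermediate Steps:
$g = - \frac{76531}{51851}$ ($g = \frac{229593}{-155553} = 229593 \left(- \frac{1}{155553}\right) = - \frac{76531}{51851} \approx -1.476$)
$\left(g + Z\right) + p{\left(-98 \right)} = \left(- \frac{76531}{51851} + 81183\right) - 98 = \frac{4209343202}{51851} - 98 = \frac{4204261804}{51851}$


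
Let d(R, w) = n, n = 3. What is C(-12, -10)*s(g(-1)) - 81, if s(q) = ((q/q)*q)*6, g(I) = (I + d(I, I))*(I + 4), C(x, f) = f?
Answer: -441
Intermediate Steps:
d(R, w) = 3
g(I) = (3 + I)*(4 + I) (g(I) = (I + 3)*(I + 4) = (3 + I)*(4 + I))
s(q) = 6*q (s(q) = (1*q)*6 = q*6 = 6*q)
C(-12, -10)*s(g(-1)) - 81 = -60*(12 + (-1)² + 7*(-1)) - 81 = -60*(12 + 1 - 7) - 81 = -60*6 - 81 = -10*36 - 81 = -360 - 81 = -441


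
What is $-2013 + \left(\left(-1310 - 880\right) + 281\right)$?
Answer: $-3922$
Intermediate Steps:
$-2013 + \left(\left(-1310 - 880\right) + 281\right) = -2013 + \left(-2190 + 281\right) = -2013 - 1909 = -3922$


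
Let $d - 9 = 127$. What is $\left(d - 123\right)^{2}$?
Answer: $169$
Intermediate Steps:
$d = 136$ ($d = 9 + 127 = 136$)
$\left(d - 123\right)^{2} = \left(136 - 123\right)^{2} = 13^{2} = 169$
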